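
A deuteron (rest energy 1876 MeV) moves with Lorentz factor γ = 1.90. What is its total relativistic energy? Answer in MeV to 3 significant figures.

E ≈ 3560 MeV

γ = 1.90 (given)
E = γm₀c² = 1.90 × 1876 MeV = 3560 MeV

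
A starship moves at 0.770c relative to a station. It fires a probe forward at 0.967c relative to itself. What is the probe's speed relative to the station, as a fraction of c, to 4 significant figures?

u ≈ 0.9956c

Relativistic velocity addition: u = (u' + v)/(1 + u'v/c²)
= (0.967 + 0.770)/(1 + 0.967×0.770) = 1.737/1.74459 = 0.9956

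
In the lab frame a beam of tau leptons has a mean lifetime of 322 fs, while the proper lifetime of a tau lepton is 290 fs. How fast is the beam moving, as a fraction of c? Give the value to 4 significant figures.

γ = Δt/τ₀ = 322/290 = 1.11034
β = √(1 − 1/γ²) = √(1 − 1/1.11034²) = 0.4346

β ≈ 0.4346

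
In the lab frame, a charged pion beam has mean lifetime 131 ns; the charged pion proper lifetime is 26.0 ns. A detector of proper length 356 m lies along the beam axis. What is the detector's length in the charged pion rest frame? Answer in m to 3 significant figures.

L ≈ 70.7 m

Time dilation ⇒ γ = Δt/τ₀ = 131/26.0 = 5.0385
Length contraction: L = L₀/γ = 356/5.0385 = 70.7 m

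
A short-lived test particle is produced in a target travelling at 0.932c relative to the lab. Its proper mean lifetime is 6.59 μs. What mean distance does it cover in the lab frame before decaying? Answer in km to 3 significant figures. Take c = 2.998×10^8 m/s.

γ = 1/√(1 − 0.932²) = 2.7589
Dilated lifetime: Δt = γτ₀ = 2.7589 × 6.59 μs = 18.181 μs
d = vΔt = 0.932c × 18.181 μs = 2.7941×10^8 m/s × 1.8181×10^-5 s = 5.08 km

d ≈ 5.08 km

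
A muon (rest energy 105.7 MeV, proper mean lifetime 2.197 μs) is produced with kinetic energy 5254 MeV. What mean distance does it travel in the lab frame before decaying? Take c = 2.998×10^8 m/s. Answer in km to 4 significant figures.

γ = 1 + K/(m₀c²) = 1 + 5254/105.7 = 50.7067
β = √(1 − 1/γ²) = 0.999806
Dilated lifetime: γτ₀ = 50.7067 × 2.197 μs = 111.403 μs
d = βc·γτ₀ = 0.999806 × (2.998×10^8 m/s) × 0.000111403 s = 33.39 km

d ≈ 33.39 km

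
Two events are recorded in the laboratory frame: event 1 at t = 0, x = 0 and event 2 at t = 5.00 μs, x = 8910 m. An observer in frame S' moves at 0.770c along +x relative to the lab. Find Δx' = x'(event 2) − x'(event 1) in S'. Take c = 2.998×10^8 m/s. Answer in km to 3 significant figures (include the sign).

γ = 1/√(1 − 0.770²) = 1.5673
Δx' = γ(Δx − vΔt) = 1.5673 × (8910 m − 0.770×(2.998×10^8 m/s)×5.00×10^-6 s)
= 1.5673 × (7755.8 m) = 12.2 km

Δx' ≈ 12.2 km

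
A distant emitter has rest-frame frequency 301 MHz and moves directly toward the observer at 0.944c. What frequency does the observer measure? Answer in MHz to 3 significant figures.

f_obs ≈ 1770 MHz

Relativistic Doppler: f_obs = f_src √((1+β)/(1−β))
= 301 × √(1.9440/0.056000) = 301 × 5.8919 = 1770 MHz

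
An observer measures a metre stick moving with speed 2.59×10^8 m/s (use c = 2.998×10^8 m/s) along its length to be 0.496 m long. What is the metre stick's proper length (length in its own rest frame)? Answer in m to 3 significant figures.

β = v/c = 2.59×10^8 / 2.998×10^8 = 0.86391
γ = 1/√(1 − 0.86391²) = 1.9855
L₀ = γL = 1.9855 × 0.496 = 0.985 m

L₀ ≈ 0.985 m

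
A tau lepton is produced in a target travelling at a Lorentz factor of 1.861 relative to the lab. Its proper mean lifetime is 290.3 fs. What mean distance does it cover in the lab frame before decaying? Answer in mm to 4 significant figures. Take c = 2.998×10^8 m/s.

d ≈ 0.1366 mm

β = √(1 − 1/γ²) = √(1 − 1/1.861²) = 0.843362
Dilated lifetime: Δt = γτ₀ = 1.861 × 290.3 fs = 540.248 fs
d = vΔt = 0.843362c × 540.248 fs = 2.52840×10^8 m/s × 5.40248×10^-13 s = 0.1366 mm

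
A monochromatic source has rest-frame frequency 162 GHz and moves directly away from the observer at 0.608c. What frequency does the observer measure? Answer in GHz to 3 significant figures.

Relativistic Doppler: f_obs = f_src √((1−β)/(1+β))
= 162 × √(0.39200/1.6080) = 162 × 0.49374 = 80.0 GHz

f_obs ≈ 80.0 GHz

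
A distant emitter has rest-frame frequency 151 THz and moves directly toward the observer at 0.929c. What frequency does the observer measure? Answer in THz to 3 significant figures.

f_obs ≈ 787 THz

Relativistic Doppler: f_obs = f_src √((1+β)/(1−β))
= 151 × √(1.9290/0.071000) = 151 × 5.2124 = 787 THz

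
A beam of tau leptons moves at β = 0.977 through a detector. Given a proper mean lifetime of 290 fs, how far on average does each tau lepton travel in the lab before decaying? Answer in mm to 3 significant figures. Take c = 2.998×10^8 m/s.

d ≈ 0.398 mm

γ = 1/√(1 − 0.977²) = 4.6896
Dilated lifetime: Δt = γτ₀ = 4.6896 × 290 fs = 1360.0 fs
d = vΔt = 0.977c × 1360.0 fs = 2.9290×10^8 m/s × 1.3600×10^-12 s = 0.398 mm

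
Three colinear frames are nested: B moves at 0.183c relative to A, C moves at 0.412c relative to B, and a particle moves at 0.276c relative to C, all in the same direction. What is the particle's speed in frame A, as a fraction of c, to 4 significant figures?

u ≈ 0.7194c

Compose boost 2: (0.412 + 0.183)/(1 + 0.412×0.183) = 0.5950/1.07540 = 0.553285
Compose boost 3: (0.276 + 0.553285)/(1 + 0.276×0.553285) = 0.829285/1.15271 = 0.7194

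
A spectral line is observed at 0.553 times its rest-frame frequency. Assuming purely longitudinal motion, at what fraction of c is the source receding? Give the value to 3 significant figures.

f_obs/f_src = √((1−β)/(1+β)) = 0.553  ⇒  (1−β)/(1+β) = 0.30581
β = |1 − D²|/(1 + D²) = |1 − 0.30581|/(1 + 0.30581) = 0.532

β ≈ 0.532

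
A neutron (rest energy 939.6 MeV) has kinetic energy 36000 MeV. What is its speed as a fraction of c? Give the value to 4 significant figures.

β ≈ 0.9997

γ = 1 + K/(m₀c²) = 1 + 36000/939.6 = 39.3142
β = √(1 − 1/γ²) = 0.9997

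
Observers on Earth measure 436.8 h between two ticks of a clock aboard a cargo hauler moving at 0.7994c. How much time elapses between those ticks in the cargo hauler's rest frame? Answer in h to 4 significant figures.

γ = 1/√(1 − 0.7994²) = 1.66445
Proper time: τ₀ = Δt/γ = 436.8/1.66445 = 262.4 h

τ₀ ≈ 262.4 h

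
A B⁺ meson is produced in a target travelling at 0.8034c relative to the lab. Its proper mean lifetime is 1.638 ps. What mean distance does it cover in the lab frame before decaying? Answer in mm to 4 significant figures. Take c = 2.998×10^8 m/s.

γ = 1/√(1 − 0.8034²) = 1.67943
Dilated lifetime: Δt = γτ₀ = 1.67943 × 1.638 ps = 2.75091 ps
d = vΔt = 0.8034c × 2.75091 ps = 2.40859×10^8 m/s × 2.75091×10^-12 s = 0.6626 mm

d ≈ 0.6626 mm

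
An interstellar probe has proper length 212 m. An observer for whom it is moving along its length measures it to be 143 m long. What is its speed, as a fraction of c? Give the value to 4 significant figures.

γ = L₀/L = 212/143 = 1.48252
β = √(1 − 1/γ²) = 0.7382

β ≈ 0.7382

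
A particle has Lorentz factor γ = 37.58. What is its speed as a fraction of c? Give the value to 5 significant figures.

β ≈ 0.99965

β = √(1 − 1/γ²) = √(1 − 1/37.58²) = √(0.9992919) = 0.99965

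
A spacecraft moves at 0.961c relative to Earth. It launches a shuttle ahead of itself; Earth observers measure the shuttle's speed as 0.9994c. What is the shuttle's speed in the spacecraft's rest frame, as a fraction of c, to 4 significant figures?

u' ≈ 0.9703c

Inverse velocity addition: u' = (u − v)/(1 − uv/c²)
= (0.9994 − 0.961)/(1 − 0.9994×0.961) = 0.03840/0.0395766 = 0.9703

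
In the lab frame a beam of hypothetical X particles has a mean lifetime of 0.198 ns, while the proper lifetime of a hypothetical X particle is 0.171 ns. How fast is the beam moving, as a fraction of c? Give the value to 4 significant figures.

β ≈ 0.5041

γ = Δt/τ₀ = 0.198/0.171 = 1.15789
β = √(1 − 1/γ²) = √(1 − 1/1.15789²) = 0.5041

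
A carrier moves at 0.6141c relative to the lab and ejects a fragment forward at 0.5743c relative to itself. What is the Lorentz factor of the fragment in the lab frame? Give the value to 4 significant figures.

u_lab = (0.5743 + 0.6141)/(1 + 0.5743×0.6141) = 1.1884/1.352678 = 0.8785537
γ = 1/√(1 − 0.8785537²) = 2.094

γ ≈ 2.094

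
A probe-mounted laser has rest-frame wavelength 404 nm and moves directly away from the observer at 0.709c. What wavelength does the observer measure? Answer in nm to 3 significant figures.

λ_obs ≈ 979 nm

Relativistic Doppler: λ_obs = λ_src √((1+β)/(1−β))
= 404 × √(1.7090/0.29100) = 404 × 2.4234 = 979 nm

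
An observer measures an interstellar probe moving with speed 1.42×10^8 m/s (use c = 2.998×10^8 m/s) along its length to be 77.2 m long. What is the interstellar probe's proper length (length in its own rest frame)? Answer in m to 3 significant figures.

β = v/c = 1.42×10^8 / 2.998×10^8 = 0.47365
γ = 1/√(1 − 0.47365²) = 1.1354
L₀ = γL = 1.1354 × 77.2 = 87.7 m

L₀ ≈ 87.7 m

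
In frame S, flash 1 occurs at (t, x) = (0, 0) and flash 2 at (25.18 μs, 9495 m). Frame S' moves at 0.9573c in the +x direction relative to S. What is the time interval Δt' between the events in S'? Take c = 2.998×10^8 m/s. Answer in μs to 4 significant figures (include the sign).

Δt' ≈ -17.78 μs

γ = 1/√(1 − 0.9573²) = 3.45905
Δt' = γ(Δt − vΔx/c²) = 3.45905 × (25.18 μs − 0.9573×9495 m / (2.998×10^8 m/s))
= 3.45905 × (-5.13876 μs) = -17.78 μs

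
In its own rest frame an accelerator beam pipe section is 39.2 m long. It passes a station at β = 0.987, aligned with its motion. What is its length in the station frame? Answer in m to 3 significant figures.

L ≈ 6.30 m

γ = 1/√(1 − 0.987²) = 6.2220
Length contraction: L = L₀/γ = 39.2/6.2220 = 6.30 m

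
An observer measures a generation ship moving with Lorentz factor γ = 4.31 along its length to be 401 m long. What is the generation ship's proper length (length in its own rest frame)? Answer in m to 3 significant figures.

L₀ ≈ 1730 m

γ = 4.31 (given)
L₀ = γL = 4.31 × 401 = 1730 m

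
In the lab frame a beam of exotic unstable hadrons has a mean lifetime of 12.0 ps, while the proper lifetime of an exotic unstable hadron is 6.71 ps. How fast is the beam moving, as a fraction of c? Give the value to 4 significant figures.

γ = Δt/τ₀ = 12.0/6.71 = 1.78838
β = √(1 − 1/γ²) = √(1 − 1/1.78838²) = 0.8291

β ≈ 0.8291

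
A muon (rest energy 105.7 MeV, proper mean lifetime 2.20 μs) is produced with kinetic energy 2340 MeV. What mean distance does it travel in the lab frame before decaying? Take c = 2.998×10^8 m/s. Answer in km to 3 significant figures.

γ = 1 + K/(m₀c²) = 1 + 2340/105.7 = 23.138
β = √(1 − 1/γ²) = 0.99907
Dilated lifetime: γτ₀ = 23.138 × 2.20 μs = 50.904 μs
d = βc·γτ₀ = 0.99907 × (2.998×10^8 m/s) × 5.0904×10^-5 s = 15.2 km

d ≈ 15.2 km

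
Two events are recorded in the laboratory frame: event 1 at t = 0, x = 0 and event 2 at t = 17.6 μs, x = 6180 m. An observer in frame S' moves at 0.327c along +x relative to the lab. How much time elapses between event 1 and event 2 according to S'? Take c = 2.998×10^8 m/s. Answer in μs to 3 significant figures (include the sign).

Δt' ≈ 11.5 μs

γ = 1/√(1 − 0.327²) = 1.0582
Δt' = γ(Δt − vΔx/c²) = 1.0582 × (17.6 μs − 0.327×6180 m / (2.998×10^8 m/s))
= 1.0582 × (10.859 μs) = 11.5 μs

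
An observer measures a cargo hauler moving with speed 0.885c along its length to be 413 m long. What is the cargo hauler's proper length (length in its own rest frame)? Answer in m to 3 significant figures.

L₀ ≈ 887 m

γ = 1/√(1 − 0.885²) = 2.1478
L₀ = γL = 2.1478 × 413 = 887 m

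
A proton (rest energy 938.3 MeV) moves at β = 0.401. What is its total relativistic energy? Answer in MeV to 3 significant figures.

E ≈ 1020 MeV

γ = 1/√(1 − 0.401²) = 1.0916
E = γm₀c² = 1.0916 × 938.3 MeV = 1020 MeV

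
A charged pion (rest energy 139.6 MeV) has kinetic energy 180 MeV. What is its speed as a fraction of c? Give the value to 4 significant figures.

γ = 1 + K/(m₀c²) = 1 + 180/139.6 = 2.28940
β = √(1 − 1/γ²) = 0.8996

β ≈ 0.8996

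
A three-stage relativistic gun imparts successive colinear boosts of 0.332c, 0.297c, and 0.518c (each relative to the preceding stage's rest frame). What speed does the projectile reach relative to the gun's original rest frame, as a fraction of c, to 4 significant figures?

Compose boost 2: (0.297 + 0.332)/(1 + 0.297×0.332) = 0.6290/1.09860 = 0.572545
Compose boost 3: (0.518 + 0.572545)/(1 + 0.518×0.572545) = 1.09054/1.29658 = 0.8411

u ≈ 0.8411c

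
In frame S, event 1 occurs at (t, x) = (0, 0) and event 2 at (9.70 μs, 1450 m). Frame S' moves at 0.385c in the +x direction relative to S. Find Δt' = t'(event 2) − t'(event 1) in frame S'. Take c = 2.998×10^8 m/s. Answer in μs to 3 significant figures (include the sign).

Δt' ≈ 8.49 μs

γ = 1/√(1 − 0.385²) = 1.0835
Δt' = γ(Δt − vΔx/c²) = 1.0835 × (9.70 μs − 0.385×1450 m / (2.998×10^8 m/s))
= 1.0835 × (7.8379 μs) = 8.49 μs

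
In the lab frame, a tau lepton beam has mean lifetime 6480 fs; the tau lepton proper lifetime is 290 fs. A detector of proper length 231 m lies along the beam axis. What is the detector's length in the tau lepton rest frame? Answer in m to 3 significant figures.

Time dilation ⇒ γ = Δt/τ₀ = 6480/290 = 22.345
Length contraction: L = L₀/γ = 231/22.345 = 10.3 m

L ≈ 10.3 m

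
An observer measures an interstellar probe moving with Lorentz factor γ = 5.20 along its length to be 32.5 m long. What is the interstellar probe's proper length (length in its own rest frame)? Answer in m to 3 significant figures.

L₀ ≈ 169 m

γ = 5.20 (given)
L₀ = γL = 5.20 × 32.5 = 169 m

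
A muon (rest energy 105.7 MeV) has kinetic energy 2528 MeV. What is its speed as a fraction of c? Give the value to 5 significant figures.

γ = 1 + K/(m₀c²) = 1 + 2528/105.7 = 24.91675
β = √(1 − 1/γ²) = 0.99919

β ≈ 0.99919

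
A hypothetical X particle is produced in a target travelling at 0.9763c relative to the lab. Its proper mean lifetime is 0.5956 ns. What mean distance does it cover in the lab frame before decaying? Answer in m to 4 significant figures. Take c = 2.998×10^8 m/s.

d ≈ 0.8055 m

γ = 1/√(1 − 0.9763²) = 4.62061
Dilated lifetime: Δt = γτ₀ = 4.62061 × 0.5956 ns = 2.75204 ns
d = vΔt = 0.9763c × 2.75204 ns = 2.92695×10^8 m/s × 2.75204×10^-9 s = 0.8055 m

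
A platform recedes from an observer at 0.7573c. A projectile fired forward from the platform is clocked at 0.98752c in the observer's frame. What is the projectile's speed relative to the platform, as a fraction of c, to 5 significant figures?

Inverse velocity addition: u' = (u − v)/(1 − uv/c²)
= (0.98752 − 0.7573)/(1 − 0.98752×0.7573) = 0.23022/0.2521511 = 0.91302

u' ≈ 0.91302c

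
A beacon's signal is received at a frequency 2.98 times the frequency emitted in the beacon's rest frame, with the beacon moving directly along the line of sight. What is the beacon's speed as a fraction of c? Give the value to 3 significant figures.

β ≈ 0.798

f_obs/f_src = √((1+β)/(1−β)) = 2.98  ⇒  (1+β)/(1−β) = 8.8804
β = |1 − D²|/(1 + D²) = |1 − 8.8804|/(1 + 8.8804) = 0.798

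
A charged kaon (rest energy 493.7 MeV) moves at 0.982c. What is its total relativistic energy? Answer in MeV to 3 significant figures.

E ≈ 2610 MeV

γ = 1/√(1 − 0.982²) = 5.2943
E = γm₀c² = 5.2943 × 493.7 MeV = 2610 MeV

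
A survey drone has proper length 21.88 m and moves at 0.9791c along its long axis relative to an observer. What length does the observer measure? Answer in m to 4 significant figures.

L ≈ 4.450 m

γ = 1/√(1 − 0.9791²) = 4.91692
Length contraction: L = L₀/γ = 21.88/4.91692 = 4.450 m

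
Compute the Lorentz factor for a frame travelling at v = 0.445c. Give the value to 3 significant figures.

γ = 1/√(1 − β²) = 1/√(1 − 0.445²) = 1/√(0.80197) = 1.12

γ ≈ 1.12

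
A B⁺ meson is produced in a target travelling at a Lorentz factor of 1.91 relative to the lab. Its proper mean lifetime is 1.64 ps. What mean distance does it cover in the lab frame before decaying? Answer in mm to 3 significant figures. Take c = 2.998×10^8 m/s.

d ≈ 0.800 mm

β = √(1 − 1/γ²) = √(1 − 1/1.91²) = 0.85199
Dilated lifetime: Δt = γτ₀ = 1.91 × 1.64 ps = 3.1324 ps
d = vΔt = 0.85199c × 3.1324 ps = 2.5543×10^8 m/s × 3.1324×10^-12 s = 0.800 mm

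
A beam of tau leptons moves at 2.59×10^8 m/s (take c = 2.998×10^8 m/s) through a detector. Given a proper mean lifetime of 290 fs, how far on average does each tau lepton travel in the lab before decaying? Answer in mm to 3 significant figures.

β = v/c = 2.59×10^8 / 2.998×10^8 = 0.86391
γ = 1/√(1 − 0.86391²) = 1.9855
Dilated lifetime: Δt = γτ₀ = 1.9855 × 290 fs = 575.80 fs
d = vΔt = 0.86391c × 575.80 fs = 2.5900×10^8 m/s × 5.7580×10^-13 s = 0.149 mm

d ≈ 0.149 mm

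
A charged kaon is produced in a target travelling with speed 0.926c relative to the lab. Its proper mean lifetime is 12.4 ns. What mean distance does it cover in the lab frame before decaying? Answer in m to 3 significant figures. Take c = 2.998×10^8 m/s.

d ≈ 9.12 m

γ = 1/√(1 − 0.926²) = 2.6488
Dilated lifetime: Δt = γτ₀ = 2.6488 × 12.4 ns = 32.846 ns
d = vΔt = 0.926c × 32.846 ns = 2.7761×10^8 m/s × 3.2846×10^-8 s = 9.12 m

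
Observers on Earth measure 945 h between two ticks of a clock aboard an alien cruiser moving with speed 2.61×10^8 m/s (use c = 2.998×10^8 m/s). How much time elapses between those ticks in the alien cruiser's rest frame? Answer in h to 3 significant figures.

τ₀ ≈ 465 h

β = v/c = 2.61×10^8 / 2.998×10^8 = 0.87058
γ = 1/√(1 − 0.87058²) = 2.0324
Proper time: τ₀ = Δt/γ = 945/2.0324 = 465 h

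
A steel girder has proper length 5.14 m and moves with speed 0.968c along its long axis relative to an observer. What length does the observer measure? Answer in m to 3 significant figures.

γ = 1/√(1 − 0.968²) = 3.9849
Length contraction: L = L₀/γ = 5.14/3.9849 = 1.29 m

L ≈ 1.29 m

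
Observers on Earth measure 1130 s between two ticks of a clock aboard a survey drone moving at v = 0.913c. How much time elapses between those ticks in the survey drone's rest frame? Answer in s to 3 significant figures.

γ = 1/√(1 − 0.913²) = 2.4512
Proper time: τ₀ = Δt/γ = 1130/2.4512 = 461 s

τ₀ ≈ 461 s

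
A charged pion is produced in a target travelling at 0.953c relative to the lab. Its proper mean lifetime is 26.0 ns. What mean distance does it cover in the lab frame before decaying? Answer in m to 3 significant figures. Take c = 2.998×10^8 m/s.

d ≈ 24.5 m

γ = 1/√(1 − 0.953²) = 3.3007
Dilated lifetime: Δt = γτ₀ = 3.3007 × 26.0 ns = 85.817 ns
d = vΔt = 0.953c × 85.817 ns = 2.8571×10^8 m/s × 8.5817×10^-8 s = 24.5 m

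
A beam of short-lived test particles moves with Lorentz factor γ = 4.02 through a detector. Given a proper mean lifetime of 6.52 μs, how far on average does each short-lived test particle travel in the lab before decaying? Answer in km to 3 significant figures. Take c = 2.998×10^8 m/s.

d ≈ 7.61 km

β = √(1 − 1/γ²) = √(1 − 1/4.02²) = 0.96857
Dilated lifetime: Δt = γτ₀ = 4.02 × 6.52 μs = 26.210 μs
d = vΔt = 0.96857c × 26.210 μs = 2.9038×10^8 m/s × 2.6210×10^-5 s = 7.61 km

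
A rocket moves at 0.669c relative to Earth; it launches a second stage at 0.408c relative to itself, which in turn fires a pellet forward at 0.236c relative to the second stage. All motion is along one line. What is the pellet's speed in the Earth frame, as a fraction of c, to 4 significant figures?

Compose boost 2: (0.408 + 0.669)/(1 + 0.408×0.669) = 1.077/1.27295 = 0.846065
Compose boost 3: (0.236 + 0.846065)/(1 + 0.236×0.846065) = 1.08206/1.19967 = 0.9020

u ≈ 0.9020c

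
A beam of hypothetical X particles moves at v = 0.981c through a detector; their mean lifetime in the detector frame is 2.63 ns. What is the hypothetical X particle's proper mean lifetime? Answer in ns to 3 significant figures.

γ = 1/√(1 − 0.981²) = 5.1544
Proper time: τ₀ = Δt/γ = 2.63/5.1544 = 0.510 ns

τ₀ ≈ 0.510 ns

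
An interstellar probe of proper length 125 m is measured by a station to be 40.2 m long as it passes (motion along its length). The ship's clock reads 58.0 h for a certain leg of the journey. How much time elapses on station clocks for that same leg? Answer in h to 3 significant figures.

Δt ≈ 180 h

Length contraction ⇒ γ = L₀/L = 125/40.2 = 3.1095
Time dilation: Δt = γτ₀ = 3.1095 × 58.0 h = 180 h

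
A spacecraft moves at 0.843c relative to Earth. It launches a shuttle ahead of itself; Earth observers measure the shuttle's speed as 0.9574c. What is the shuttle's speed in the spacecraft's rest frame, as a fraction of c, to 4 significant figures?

Inverse velocity addition: u' = (u − v)/(1 − uv/c²)
= (0.9574 − 0.843)/(1 − 0.9574×0.843) = 0.1144/0.192912 = 0.5930

u' ≈ 0.5930c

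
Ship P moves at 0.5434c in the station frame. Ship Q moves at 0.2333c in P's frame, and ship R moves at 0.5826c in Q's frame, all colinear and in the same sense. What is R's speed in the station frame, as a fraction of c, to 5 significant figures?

u ≈ 0.90748c

Compose boost 2: (0.2333 + 0.5434)/(1 + 0.2333×0.5434) = 0.77670/1.126775 = 0.6893123
Compose boost 3: (0.5826 + 0.6893123)/(1 + 0.5826×0.6893123) = 1.271912/1.401593 = 0.90748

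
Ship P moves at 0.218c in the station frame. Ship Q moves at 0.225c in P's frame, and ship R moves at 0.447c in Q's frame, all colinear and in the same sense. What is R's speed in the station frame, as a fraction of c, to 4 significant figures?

Compose boost 2: (0.225 + 0.218)/(1 + 0.225×0.218) = 0.4430/1.04905 = 0.422287
Compose boost 3: (0.447 + 0.422287)/(1 + 0.447×0.422287) = 0.869287/1.18876 = 0.7313

u ≈ 0.7313c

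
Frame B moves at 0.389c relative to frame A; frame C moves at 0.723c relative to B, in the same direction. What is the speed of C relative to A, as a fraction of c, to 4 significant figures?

u ≈ 0.8679c

Compose boost 2: (0.723 + 0.389)/(1 + 0.723×0.389) = 1.112/1.28125 = 0.8679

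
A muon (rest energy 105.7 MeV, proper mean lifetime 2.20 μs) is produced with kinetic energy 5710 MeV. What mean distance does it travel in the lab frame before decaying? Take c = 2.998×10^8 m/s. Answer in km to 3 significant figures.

d ≈ 36.3 km

γ = 1 + K/(m₀c²) = 1 + 5710/105.7 = 55.021
β = √(1 − 1/γ²) = 0.99983
Dilated lifetime: γτ₀ = 55.021 × 2.20 μs = 121.05 μs
d = βc·γτ₀ = 0.99983 × (2.998×10^8 m/s) × 0.00012105 s = 36.3 km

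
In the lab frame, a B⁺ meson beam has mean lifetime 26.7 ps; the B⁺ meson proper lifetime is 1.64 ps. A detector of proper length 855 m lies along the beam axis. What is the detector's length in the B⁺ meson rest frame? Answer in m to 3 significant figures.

L ≈ 52.5 m

Time dilation ⇒ γ = Δt/τ₀ = 26.7/1.64 = 16.280
Length contraction: L = L₀/γ = 855/16.280 = 52.5 m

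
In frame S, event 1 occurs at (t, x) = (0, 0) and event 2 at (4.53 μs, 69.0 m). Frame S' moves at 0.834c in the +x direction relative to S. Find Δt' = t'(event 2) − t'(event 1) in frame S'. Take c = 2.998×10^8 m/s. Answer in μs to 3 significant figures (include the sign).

γ = 1/√(1 − 0.834²) = 1.8124
Δt' = γ(Δt − vΔx/c²) = 1.8124 × (4.53 μs − 0.834×69.0 m / (2.998×10^8 m/s))
= 1.8124 × (4.3381 μs) = 7.86 μs

Δt' ≈ 7.86 μs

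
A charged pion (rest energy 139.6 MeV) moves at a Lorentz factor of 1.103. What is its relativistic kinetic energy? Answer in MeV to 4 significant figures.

γ = 1.103 (given)
K = (γ − 1)m₀c² = (1.103 − 1) × 139.6 MeV = 0.103000 × 139.6 MeV = 14.38 MeV

K ≈ 14.38 MeV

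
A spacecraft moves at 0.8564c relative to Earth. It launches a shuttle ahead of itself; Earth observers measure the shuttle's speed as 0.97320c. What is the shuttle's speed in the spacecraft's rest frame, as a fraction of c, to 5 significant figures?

u' ≈ 0.70128c

Inverse velocity addition: u' = (u − v)/(1 − uv/c²)
= (0.97320 − 0.8564)/(1 − 0.97320×0.8564) = 0.11680/0.1665515 = 0.70128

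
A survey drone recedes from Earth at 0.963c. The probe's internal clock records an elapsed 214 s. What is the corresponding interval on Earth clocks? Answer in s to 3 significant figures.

γ = 1/√(1 − 0.963²) = 3.7106
Time dilation: Δt = γτ₀ = 3.7106 × 214 s = 794 s

Δt ≈ 794 s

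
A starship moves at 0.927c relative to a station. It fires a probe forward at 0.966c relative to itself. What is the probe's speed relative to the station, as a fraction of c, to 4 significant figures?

Relativistic velocity addition: u = (u' + v)/(1 + u'v/c²)
= (0.966 + 0.927)/(1 + 0.966×0.927) = 1.893/1.89548 = 0.9987

u ≈ 0.9987c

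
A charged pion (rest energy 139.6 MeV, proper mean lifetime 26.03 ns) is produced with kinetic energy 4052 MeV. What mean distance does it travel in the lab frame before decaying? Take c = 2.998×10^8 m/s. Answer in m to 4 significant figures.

γ = 1 + K/(m₀c²) = 1 + 4052/139.6 = 30.0258
β = √(1 − 1/γ²) = 0.999445
Dilated lifetime: γτ₀ = 30.0258 × 26.03 ns = 781.571 ns
d = βc·γτ₀ = 0.999445 × (2.998×10^8 m/s) × 7.81571×10^-7 s = 234.2 m

d ≈ 234.2 m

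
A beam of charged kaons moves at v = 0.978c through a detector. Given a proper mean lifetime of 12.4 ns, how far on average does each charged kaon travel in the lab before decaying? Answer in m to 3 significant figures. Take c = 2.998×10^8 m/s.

γ = 1/√(1 − 0.978²) = 4.7938
Dilated lifetime: Δt = γτ₀ = 4.7938 × 12.4 ns = 59.443 ns
d = vΔt = 0.978c × 59.443 ns = 2.9320×10^8 m/s × 5.9443×10^-8 s = 17.4 m

d ≈ 17.4 m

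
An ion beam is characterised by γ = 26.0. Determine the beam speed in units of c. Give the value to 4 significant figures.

β = √(1 − 1/γ²) = √(1 − 1/26.0²) = √(0.998521) = 0.9993

β ≈ 0.9993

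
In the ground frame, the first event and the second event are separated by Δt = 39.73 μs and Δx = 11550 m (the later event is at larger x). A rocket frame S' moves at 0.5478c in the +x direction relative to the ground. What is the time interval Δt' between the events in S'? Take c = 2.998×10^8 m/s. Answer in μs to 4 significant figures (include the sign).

Δt' ≈ 22.26 μs

γ = 1/√(1 − 0.5478²) = 1.19530
Δt' = γ(Δt − vΔx/c²) = 1.19530 × (39.73 μs − 0.5478×11550 m / (2.998×10^8 m/s))
= 1.19530 × (18.6256 μs) = 22.26 μs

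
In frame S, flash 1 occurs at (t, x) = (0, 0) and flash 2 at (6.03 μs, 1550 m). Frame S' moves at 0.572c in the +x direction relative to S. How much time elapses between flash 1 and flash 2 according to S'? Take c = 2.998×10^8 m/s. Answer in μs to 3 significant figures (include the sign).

γ = 1/√(1 − 0.572²) = 1.2191
Δt' = γ(Δt − vΔx/c²) = 1.2191 × (6.03 μs − 0.572×1550 m / (2.998×10^8 m/s))
= 1.2191 × (3.0727 μs) = 3.75 μs

Δt' ≈ 3.75 μs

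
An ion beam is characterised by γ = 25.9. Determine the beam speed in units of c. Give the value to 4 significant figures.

β ≈ 0.9993

β = √(1 − 1/γ²) = √(1 − 1/25.9²) = √(0.998509) = 0.9993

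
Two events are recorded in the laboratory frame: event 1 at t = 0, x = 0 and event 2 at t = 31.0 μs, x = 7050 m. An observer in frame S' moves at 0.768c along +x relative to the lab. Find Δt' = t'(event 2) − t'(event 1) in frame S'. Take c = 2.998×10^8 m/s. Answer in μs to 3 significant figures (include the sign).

Δt' ≈ 20.2 μs

γ = 1/√(1 − 0.768²) = 1.5614
Δt' = γ(Δt − vΔx/c²) = 1.5614 × (31.0 μs − 0.768×7050 m / (2.998×10^8 m/s))
= 1.5614 × (12.940 μs) = 20.2 μs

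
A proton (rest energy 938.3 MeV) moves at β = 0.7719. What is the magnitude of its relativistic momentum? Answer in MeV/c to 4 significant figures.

γ = 1/√(1 − 0.7719²) = 1.57296
p = γβm₀c = 1.57296 × 0.7719 × 938.3 MeV/c = 1139 MeV/c

p ≈ 1139 MeV/c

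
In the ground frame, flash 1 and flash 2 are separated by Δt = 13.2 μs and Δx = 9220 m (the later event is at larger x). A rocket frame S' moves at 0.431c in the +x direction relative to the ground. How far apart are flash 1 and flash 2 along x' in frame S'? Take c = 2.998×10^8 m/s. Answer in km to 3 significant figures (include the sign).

Δx' ≈ 8.33 km

γ = 1/√(1 − 0.431²) = 1.1082
Δx' = γ(Δx − vΔt) = 1.1082 × (9220 m − 0.431×(2.998×10^8 m/s)×13.2×10^-6 s)
= 1.1082 × (7514.4 m) = 8.33 km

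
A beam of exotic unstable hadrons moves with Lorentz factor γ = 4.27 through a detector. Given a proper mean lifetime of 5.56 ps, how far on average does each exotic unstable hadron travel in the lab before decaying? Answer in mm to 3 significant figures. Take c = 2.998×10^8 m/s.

d ≈ 6.92 mm

β = √(1 − 1/γ²) = √(1 − 1/4.27²) = 0.97219
Dilated lifetime: Δt = γτ₀ = 4.27 × 5.56 ps = 23.741 ps
d = vΔt = 0.97219c × 23.741 ps = 2.9146×10^8 m/s × 2.3741×10^-11 s = 6.92 mm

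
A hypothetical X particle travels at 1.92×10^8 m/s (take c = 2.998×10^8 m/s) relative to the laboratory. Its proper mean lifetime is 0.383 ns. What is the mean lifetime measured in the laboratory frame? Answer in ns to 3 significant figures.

Δt ≈ 0.499 ns

β = v/c = 1.92×10^8 / 2.998×10^8 = 0.64043
γ = 1/√(1 − 0.64043²) = 1.3021
Time dilation: Δt = γτ₀ = 1.3021 × 0.383 ns = 0.499 ns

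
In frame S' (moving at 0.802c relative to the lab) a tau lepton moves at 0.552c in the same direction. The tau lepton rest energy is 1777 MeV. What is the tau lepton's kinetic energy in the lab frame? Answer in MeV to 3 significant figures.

u_lab = (0.552 + 0.802)/(1 + 0.552×0.802) = 0.938515
γ = 1/√(1 − 0.938515²) = 2.8966
K = (γ − 1)m₀c² = (2.8966 − 1) × 1777 = 1.8966 × 1777 = 3370 MeV

K ≈ 3370 MeV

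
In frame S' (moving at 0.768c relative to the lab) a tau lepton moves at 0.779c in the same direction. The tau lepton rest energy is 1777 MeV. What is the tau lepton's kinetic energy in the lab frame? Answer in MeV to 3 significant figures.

K ≈ 5300 MeV

u_lab = (0.779 + 0.768)/(1 + 0.779×0.768) = 0.967920
γ = 1/√(1 − 0.967920²) = 3.9800
K = (γ − 1)m₀c² = (3.9800 − 1) × 1777 = 2.9800 × 1777 = 5300 MeV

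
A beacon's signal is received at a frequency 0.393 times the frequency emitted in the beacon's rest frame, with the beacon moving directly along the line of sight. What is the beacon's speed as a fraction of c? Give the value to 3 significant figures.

β ≈ 0.732

f_obs/f_src = √((1−β)/(1+β)) = 0.393  ⇒  (1−β)/(1+β) = 0.15445
β = |1 − D²|/(1 + D²) = |1 − 0.15445|/(1 + 0.15445) = 0.732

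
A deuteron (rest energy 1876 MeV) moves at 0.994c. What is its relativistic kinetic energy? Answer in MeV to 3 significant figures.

K ≈ 15300 MeV

γ = 1/√(1 − 0.994²) = 9.1424
K = (γ − 1)m₀c² = (9.1424 − 1) × 1876 MeV = 8.1424 × 1876 MeV = 15300 MeV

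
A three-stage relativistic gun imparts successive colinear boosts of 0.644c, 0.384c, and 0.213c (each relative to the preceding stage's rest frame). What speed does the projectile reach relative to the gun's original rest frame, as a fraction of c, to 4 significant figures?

Compose boost 2: (0.384 + 0.644)/(1 + 0.384×0.644) = 1.028/1.24730 = 0.824183
Compose boost 3: (0.213 + 0.824183)/(1 + 0.213×0.824183) = 1.03718/1.17555 = 0.8823

u ≈ 0.8823c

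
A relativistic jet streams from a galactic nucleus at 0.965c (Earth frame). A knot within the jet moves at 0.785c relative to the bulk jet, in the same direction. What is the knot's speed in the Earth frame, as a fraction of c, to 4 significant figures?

Relativistic velocity addition: u = (u' + v)/(1 + u'v/c²)
= (0.785 + 0.965)/(1 + 0.785×0.965) = 1.750/1.75753 = 0.9957

u ≈ 0.9957c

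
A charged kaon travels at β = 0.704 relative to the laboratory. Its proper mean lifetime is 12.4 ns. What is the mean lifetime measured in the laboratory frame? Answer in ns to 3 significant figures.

Δt ≈ 17.5 ns

γ = 1/√(1 − 0.704²) = 1.4081
Time dilation: Δt = γτ₀ = 1.4081 × 12.4 ns = 17.5 ns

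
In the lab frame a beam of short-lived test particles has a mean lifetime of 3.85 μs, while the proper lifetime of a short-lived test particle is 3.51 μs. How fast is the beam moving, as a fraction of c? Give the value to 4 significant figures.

β ≈ 0.4109

γ = Δt/τ₀ = 3.85/3.51 = 1.09687
β = √(1 − 1/γ²) = √(1 − 1/1.09687²) = 0.4109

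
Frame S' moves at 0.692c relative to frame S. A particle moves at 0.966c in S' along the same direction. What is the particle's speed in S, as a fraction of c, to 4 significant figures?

Relativistic velocity addition: u = (u' + v)/(1 + u'v/c²)
= (0.966 + 0.692)/(1 + 0.966×0.692) = 1.658/1.66847 = 0.9937

u ≈ 0.9937c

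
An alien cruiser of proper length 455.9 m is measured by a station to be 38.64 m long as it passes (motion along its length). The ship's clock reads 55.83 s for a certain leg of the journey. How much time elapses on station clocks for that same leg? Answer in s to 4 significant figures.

Δt ≈ 658.7 s

Length contraction ⇒ γ = L₀/L = 455.9/38.64 = 11.7987
Time dilation: Δt = γτ₀ = 11.7987 × 55.83 s = 658.7 s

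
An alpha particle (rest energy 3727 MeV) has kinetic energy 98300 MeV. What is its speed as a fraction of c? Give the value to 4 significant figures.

γ = 1 + K/(m₀c²) = 1 + 98300/3727 = 27.3751
β = √(1 − 1/γ²) = 0.9993

β ≈ 0.9993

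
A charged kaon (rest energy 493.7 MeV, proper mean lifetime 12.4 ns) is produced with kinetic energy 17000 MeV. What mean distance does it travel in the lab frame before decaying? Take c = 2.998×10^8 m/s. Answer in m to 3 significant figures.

γ = 1 + K/(m₀c²) = 1 + 17000/493.7 = 35.434
β = √(1 − 1/γ²) = 0.99960
Dilated lifetime: γτ₀ = 35.434 × 12.4 ns = 439.38 ns
d = βc·γτ₀ = 0.99960 × (2.998×10^8 m/s) × 4.3938×10^-7 s = 132 m

d ≈ 132 m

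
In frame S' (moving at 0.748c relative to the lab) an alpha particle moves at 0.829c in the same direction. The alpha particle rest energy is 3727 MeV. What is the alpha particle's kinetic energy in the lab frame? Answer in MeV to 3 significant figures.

u_lab = (0.829 + 0.748)/(1 + 0.829×0.748) = 0.973402
γ = 1/√(1 − 0.973402²) = 4.3648
K = (γ − 1)m₀c² = (4.3648 − 1) × 3727 = 3.3648 × 3727 = 12500 MeV

K ≈ 12500 MeV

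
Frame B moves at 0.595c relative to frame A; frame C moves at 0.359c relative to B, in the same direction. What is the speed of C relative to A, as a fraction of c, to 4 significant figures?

Compose boost 2: (0.359 + 0.595)/(1 + 0.359×0.595) = 0.9540/1.21361 = 0.7861

u ≈ 0.7861c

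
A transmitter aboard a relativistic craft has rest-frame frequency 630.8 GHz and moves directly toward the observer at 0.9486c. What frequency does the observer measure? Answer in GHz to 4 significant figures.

Relativistic Doppler: f_obs = f_src √((1+β)/(1−β))
= 630.8 × √(1.94860/0.0514000) = 630.8 × 6.15715 = 3884 GHz

f_obs ≈ 3884 GHz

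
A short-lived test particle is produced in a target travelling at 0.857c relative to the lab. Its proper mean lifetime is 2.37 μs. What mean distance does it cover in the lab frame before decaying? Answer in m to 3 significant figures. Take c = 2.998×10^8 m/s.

γ = 1/√(1 − 0.857²) = 1.9406
Dilated lifetime: Δt = γτ₀ = 1.9406 × 2.37 μs = 4.5991 μs
d = vΔt = 0.857c × 4.5991 μs = 2.5693×10^8 m/s × 4.5991×10^-6 s = 1180 m

d ≈ 1180 m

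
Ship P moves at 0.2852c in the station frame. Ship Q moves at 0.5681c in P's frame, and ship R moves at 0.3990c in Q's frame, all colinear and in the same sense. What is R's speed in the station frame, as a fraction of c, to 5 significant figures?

Compose boost 2: (0.5681 + 0.2852)/(1 + 0.5681×0.2852) = 0.85330/1.162022 = 0.7343234
Compose boost 3: (0.3990 + 0.7343234)/(1 + 0.3990×0.7343234) = 1.133323/1.292995 = 0.87651

u ≈ 0.87651c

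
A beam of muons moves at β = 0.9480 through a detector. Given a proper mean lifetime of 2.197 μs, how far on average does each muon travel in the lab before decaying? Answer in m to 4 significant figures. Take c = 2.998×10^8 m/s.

γ = 1/√(1 − 0.9480²) = 3.14198
Dilated lifetime: Δt = γτ₀ = 3.14198 × 2.197 μs = 6.90294 μs
d = vΔt = 0.9480c × 6.90294 μs = 2.84210×10^8 m/s × 6.90294×10^-6 s = 1962 m

d ≈ 1962 m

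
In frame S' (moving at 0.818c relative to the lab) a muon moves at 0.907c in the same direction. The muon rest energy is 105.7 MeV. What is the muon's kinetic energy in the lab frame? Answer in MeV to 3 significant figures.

K ≈ 654 MeV

u_lab = (0.907 + 0.818)/(1 + 0.907×0.818) = 0.990283
γ = 1/√(1 − 0.990283²) = 7.1909
K = (γ − 1)m₀c² = (7.1909 − 1) × 105.7 = 6.1909 × 105.7 = 654 MeV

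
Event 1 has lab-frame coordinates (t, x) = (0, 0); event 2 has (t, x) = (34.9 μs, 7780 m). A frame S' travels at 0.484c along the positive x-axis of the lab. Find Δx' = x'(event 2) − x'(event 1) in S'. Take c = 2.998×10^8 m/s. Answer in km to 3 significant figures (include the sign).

γ = 1/√(1 − 0.484²) = 1.1428
Δx' = γ(Δx − vΔt) = 1.1428 × (7780 m − 0.484×(2.998×10^8 m/s)×34.9×10^-6 s)
= 1.1428 × (2715.9 m) = 3.10 km

Δx' ≈ 3.10 km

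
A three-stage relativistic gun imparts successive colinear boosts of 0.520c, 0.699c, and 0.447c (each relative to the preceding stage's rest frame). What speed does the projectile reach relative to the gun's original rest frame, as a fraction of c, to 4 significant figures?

Compose boost 2: (0.699 + 0.520)/(1 + 0.699×0.520) = 1.219/1.36348 = 0.894036
Compose boost 3: (0.447 + 0.894036)/(1 + 0.447×0.894036) = 1.34104/1.39963 = 0.9581

u ≈ 0.9581c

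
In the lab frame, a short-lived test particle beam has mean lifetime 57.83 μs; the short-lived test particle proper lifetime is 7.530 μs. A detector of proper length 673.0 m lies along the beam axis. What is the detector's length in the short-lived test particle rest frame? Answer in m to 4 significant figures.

L ≈ 87.63 m

Time dilation ⇒ γ = Δt/τ₀ = 57.83/7.530 = 7.67995
Length contraction: L = L₀/γ = 673.0/7.67995 = 87.63 m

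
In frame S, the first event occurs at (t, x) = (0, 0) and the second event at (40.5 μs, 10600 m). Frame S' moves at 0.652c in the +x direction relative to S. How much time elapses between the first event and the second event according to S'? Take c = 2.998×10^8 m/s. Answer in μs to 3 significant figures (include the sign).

γ = 1/√(1 − 0.652²) = 1.3189
Δt' = γ(Δt − vΔx/c²) = 1.3189 × (40.5 μs − 0.652×10600 m / (2.998×10^8 m/s))
= 1.3189 × (17.447 μs) = 23.0 μs

Δt' ≈ 23.0 μs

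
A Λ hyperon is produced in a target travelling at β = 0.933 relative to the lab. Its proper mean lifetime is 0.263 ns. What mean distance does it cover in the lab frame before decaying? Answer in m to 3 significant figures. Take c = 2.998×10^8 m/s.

d ≈ 0.204 m

γ = 1/√(1 − 0.933²) = 2.7787
Dilated lifetime: Δt = γτ₀ = 2.7787 × 0.263 ns = 0.73081 ns
d = vΔt = 0.933c × 0.73081 ns = 2.7971×10^8 m/s × 7.3081×10^-10 s = 0.204 m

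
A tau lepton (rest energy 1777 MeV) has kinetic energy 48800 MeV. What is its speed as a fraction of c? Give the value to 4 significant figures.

γ = 1 + K/(m₀c²) = 1 + 48800/1777 = 28.4620
β = √(1 − 1/γ²) = 0.9994

β ≈ 0.9994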